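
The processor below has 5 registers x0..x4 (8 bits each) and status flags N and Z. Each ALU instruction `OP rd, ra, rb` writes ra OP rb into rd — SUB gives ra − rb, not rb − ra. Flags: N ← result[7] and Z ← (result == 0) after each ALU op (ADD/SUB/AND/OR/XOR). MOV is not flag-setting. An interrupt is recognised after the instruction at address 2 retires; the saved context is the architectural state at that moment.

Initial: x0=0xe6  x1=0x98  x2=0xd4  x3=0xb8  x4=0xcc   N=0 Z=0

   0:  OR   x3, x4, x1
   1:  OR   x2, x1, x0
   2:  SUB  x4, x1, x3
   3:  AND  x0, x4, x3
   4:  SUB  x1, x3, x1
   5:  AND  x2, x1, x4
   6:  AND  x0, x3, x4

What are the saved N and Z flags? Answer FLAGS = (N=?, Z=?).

after  0: x0=0xe6 x1=0x98 x2=0xd4 x3=0xdc x4=0xcc  N=1 Z=0
after  1: x0=0xe6 x1=0x98 x2=0xfe x3=0xdc x4=0xcc  N=1 Z=0
after  2: x0=0xe6 x1=0x98 x2=0xfe x3=0xdc x4=0xbc  N=1 Z=0
-- IRQ taken; context saved, return-PC = 3 --

FLAGS = (N=1, Z=0)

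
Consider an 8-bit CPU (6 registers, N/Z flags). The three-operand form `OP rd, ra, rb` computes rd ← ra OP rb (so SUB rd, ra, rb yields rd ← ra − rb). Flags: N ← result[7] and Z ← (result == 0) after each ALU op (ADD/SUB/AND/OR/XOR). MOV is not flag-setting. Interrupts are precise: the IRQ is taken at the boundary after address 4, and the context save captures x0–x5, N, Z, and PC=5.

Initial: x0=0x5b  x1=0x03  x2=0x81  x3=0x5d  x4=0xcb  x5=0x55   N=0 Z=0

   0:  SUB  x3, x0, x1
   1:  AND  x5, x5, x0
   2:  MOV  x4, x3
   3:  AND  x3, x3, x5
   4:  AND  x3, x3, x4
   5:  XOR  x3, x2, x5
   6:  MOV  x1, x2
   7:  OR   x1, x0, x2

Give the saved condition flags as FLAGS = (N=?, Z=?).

FLAGS = (N=0, Z=0)

after  0: x0=0x5b x1=0x03 x2=0x81 x3=0x58 x4=0xcb x5=0x55  N=0 Z=0
after  1: x0=0x5b x1=0x03 x2=0x81 x3=0x58 x4=0xcb x5=0x51  N=0 Z=0
after  2: x0=0x5b x1=0x03 x2=0x81 x3=0x58 x4=0x58 x5=0x51  N=0 Z=0
after  3: x0=0x5b x1=0x03 x2=0x81 x3=0x50 x4=0x58 x5=0x51  N=0 Z=0
after  4: x0=0x5b x1=0x03 x2=0x81 x3=0x50 x4=0x58 x5=0x51  N=0 Z=0
-- IRQ taken; context saved, return-PC = 5 --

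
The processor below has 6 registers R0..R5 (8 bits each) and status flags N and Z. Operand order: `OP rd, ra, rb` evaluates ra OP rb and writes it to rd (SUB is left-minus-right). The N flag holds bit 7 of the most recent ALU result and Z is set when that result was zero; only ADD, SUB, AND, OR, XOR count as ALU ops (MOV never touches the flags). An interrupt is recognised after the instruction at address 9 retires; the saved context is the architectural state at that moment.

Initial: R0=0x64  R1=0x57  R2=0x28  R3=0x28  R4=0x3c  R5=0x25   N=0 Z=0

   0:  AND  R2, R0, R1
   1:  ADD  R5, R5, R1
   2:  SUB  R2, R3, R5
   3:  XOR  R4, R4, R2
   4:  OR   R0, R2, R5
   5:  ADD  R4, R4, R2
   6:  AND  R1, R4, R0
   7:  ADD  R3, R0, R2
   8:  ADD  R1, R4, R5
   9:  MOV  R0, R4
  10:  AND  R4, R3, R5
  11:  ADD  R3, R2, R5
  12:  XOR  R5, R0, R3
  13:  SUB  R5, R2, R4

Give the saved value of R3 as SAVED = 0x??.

SAVED = 0xa8

after  0: R0=0x64 R1=0x57 R2=0x44 R3=0x28 R4=0x3c R5=0x25  N=0 Z=0
after  1: R0=0x64 R1=0x57 R2=0x44 R3=0x28 R4=0x3c R5=0x7c  N=0 Z=0
after  2: R0=0x64 R1=0x57 R2=0xac R3=0x28 R4=0x3c R5=0x7c  N=1 Z=0
after  3: R0=0x64 R1=0x57 R2=0xac R3=0x28 R4=0x90 R5=0x7c  N=1 Z=0
after  4: R0=0xfc R1=0x57 R2=0xac R3=0x28 R4=0x90 R5=0x7c  N=1 Z=0
after  5: R0=0xfc R1=0x57 R2=0xac R3=0x28 R4=0x3c R5=0x7c  N=0 Z=0
after  6: R0=0xfc R1=0x3c R2=0xac R3=0x28 R4=0x3c R5=0x7c  N=0 Z=0
after  7: R0=0xfc R1=0x3c R2=0xac R3=0xa8 R4=0x3c R5=0x7c  N=1 Z=0
after  8: R0=0xfc R1=0xb8 R2=0xac R3=0xa8 R4=0x3c R5=0x7c  N=1 Z=0
after  9: R0=0x3c R1=0xb8 R2=0xac R3=0xa8 R4=0x3c R5=0x7c  N=1 Z=0
-- IRQ taken; context saved, return-PC = 10 --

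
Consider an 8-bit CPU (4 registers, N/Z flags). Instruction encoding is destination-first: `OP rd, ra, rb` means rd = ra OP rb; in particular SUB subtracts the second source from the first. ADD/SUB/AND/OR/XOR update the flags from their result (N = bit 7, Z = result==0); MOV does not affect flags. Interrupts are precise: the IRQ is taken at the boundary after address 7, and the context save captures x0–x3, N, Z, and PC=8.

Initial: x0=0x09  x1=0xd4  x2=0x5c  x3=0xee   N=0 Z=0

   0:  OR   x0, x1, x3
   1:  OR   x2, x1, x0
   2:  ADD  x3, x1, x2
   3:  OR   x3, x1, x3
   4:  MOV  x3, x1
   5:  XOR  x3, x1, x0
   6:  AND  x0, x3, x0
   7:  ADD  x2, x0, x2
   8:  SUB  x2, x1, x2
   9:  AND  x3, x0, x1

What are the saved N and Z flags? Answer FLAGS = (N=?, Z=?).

after  0: x0=0xfe x1=0xd4 x2=0x5c x3=0xee  N=1 Z=0
after  1: x0=0xfe x1=0xd4 x2=0xfe x3=0xee  N=1 Z=0
after  2: x0=0xfe x1=0xd4 x2=0xfe x3=0xd2  N=1 Z=0
after  3: x0=0xfe x1=0xd4 x2=0xfe x3=0xd6  N=1 Z=0
after  4: x0=0xfe x1=0xd4 x2=0xfe x3=0xd4  N=1 Z=0
after  5: x0=0xfe x1=0xd4 x2=0xfe x3=0x2a  N=0 Z=0
after  6: x0=0x2a x1=0xd4 x2=0xfe x3=0x2a  N=0 Z=0
after  7: x0=0x2a x1=0xd4 x2=0x28 x3=0x2a  N=0 Z=0
-- IRQ taken; context saved, return-PC = 8 --

FLAGS = (N=0, Z=0)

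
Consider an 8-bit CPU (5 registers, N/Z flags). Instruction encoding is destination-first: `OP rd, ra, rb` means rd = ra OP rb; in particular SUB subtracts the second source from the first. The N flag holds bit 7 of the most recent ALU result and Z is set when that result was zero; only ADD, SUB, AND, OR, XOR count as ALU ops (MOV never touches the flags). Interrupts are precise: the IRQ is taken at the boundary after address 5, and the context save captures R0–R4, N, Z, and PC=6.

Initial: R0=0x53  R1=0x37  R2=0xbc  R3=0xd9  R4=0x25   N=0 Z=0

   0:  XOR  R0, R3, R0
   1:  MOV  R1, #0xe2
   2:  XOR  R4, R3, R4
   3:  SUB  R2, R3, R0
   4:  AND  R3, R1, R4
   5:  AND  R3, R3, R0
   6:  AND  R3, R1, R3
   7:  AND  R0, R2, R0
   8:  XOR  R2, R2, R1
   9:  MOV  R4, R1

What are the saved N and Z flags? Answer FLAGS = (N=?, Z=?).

FLAGS = (N=1, Z=0)

after  0: R0=0x8a R1=0x37 R2=0xbc R3=0xd9 R4=0x25  N=1 Z=0
after  1: R0=0x8a R1=0xe2 R2=0xbc R3=0xd9 R4=0x25  N=1 Z=0
after  2: R0=0x8a R1=0xe2 R2=0xbc R3=0xd9 R4=0xfc  N=1 Z=0
after  3: R0=0x8a R1=0xe2 R2=0x4f R3=0xd9 R4=0xfc  N=0 Z=0
after  4: R0=0x8a R1=0xe2 R2=0x4f R3=0xe0 R4=0xfc  N=1 Z=0
after  5: R0=0x8a R1=0xe2 R2=0x4f R3=0x80 R4=0xfc  N=1 Z=0
-- IRQ taken; context saved, return-PC = 6 --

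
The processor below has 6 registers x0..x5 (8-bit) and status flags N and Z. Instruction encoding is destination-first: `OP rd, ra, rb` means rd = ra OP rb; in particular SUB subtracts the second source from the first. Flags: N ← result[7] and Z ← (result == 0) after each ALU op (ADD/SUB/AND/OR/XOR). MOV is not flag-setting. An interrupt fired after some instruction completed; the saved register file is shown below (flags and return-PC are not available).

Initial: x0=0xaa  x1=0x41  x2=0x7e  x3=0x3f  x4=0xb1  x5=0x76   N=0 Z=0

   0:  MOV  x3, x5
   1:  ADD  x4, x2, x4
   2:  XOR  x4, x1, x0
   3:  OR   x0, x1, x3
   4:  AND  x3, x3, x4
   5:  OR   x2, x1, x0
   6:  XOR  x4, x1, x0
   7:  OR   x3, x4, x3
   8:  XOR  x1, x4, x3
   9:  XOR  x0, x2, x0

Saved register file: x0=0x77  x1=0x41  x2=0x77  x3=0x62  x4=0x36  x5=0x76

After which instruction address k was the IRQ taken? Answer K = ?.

after  0: x0=0xaa x1=0x41 x2=0x7e x3=0x76 x4=0xb1 x5=0x76  N=0 Z=0
after  1: x0=0xaa x1=0x41 x2=0x7e x3=0x76 x4=0x2f x5=0x76  N=0 Z=0
after  2: x0=0xaa x1=0x41 x2=0x7e x3=0x76 x4=0xeb x5=0x76  N=1 Z=0
after  3: x0=0x77 x1=0x41 x2=0x7e x3=0x76 x4=0xeb x5=0x76  N=0 Z=0
after  4: x0=0x77 x1=0x41 x2=0x7e x3=0x62 x4=0xeb x5=0x76  N=0 Z=0
after  5: x0=0x77 x1=0x41 x2=0x77 x3=0x62 x4=0xeb x5=0x76  N=0 Z=0
after  6: x0=0x77 x1=0x41 x2=0x77 x3=0x62 x4=0x36 x5=0x76  N=0 Z=0
-- IRQ taken; context saved, return-PC = 7 --

K = 6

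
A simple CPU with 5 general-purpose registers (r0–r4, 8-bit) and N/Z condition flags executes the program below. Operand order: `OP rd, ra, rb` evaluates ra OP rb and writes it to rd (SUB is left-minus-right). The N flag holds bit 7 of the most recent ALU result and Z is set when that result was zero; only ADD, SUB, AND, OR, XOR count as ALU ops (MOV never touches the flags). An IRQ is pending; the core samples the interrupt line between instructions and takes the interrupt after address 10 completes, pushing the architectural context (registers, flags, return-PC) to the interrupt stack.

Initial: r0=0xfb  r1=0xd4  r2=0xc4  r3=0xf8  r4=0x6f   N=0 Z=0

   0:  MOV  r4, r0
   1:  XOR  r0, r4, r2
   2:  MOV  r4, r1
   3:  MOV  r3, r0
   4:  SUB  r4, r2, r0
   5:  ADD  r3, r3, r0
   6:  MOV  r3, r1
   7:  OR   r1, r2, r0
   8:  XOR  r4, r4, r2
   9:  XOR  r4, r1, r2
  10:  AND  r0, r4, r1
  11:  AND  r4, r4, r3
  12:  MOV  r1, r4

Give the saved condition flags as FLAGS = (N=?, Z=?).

FLAGS = (N=0, Z=0)

after  0: r0=0xfb r1=0xd4 r2=0xc4 r3=0xf8 r4=0xfb  N=0 Z=0
after  1: r0=0x3f r1=0xd4 r2=0xc4 r3=0xf8 r4=0xfb  N=0 Z=0
after  2: r0=0x3f r1=0xd4 r2=0xc4 r3=0xf8 r4=0xd4  N=0 Z=0
after  3: r0=0x3f r1=0xd4 r2=0xc4 r3=0x3f r4=0xd4  N=0 Z=0
after  4: r0=0x3f r1=0xd4 r2=0xc4 r3=0x3f r4=0x85  N=1 Z=0
after  5: r0=0x3f r1=0xd4 r2=0xc4 r3=0x7e r4=0x85  N=0 Z=0
after  6: r0=0x3f r1=0xd4 r2=0xc4 r3=0xd4 r4=0x85  N=0 Z=0
after  7: r0=0x3f r1=0xff r2=0xc4 r3=0xd4 r4=0x85  N=1 Z=0
after  8: r0=0x3f r1=0xff r2=0xc4 r3=0xd4 r4=0x41  N=0 Z=0
after  9: r0=0x3f r1=0xff r2=0xc4 r3=0xd4 r4=0x3b  N=0 Z=0
after 10: r0=0x3b r1=0xff r2=0xc4 r3=0xd4 r4=0x3b  N=0 Z=0
-- IRQ taken; context saved, return-PC = 11 --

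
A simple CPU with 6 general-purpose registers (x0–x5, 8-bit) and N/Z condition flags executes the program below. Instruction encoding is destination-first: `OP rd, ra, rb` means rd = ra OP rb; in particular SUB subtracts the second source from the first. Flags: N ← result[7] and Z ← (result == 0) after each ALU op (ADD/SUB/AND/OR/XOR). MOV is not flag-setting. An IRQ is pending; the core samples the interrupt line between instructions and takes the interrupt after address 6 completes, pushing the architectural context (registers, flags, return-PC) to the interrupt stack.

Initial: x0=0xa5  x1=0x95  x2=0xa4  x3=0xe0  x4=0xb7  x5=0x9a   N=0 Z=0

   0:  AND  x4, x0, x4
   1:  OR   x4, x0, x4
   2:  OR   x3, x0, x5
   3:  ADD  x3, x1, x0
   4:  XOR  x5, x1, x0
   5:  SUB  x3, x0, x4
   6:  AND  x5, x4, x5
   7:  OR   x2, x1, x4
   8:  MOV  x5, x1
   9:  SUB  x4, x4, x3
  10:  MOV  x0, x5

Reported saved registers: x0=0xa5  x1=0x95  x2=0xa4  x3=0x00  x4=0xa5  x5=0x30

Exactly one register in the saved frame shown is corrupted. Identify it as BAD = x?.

after  0: x0=0xa5 x1=0x95 x2=0xa4 x3=0xe0 x4=0xa5 x5=0x9a  N=1 Z=0
after  1: x0=0xa5 x1=0x95 x2=0xa4 x3=0xe0 x4=0xa5 x5=0x9a  N=1 Z=0
after  2: x0=0xa5 x1=0x95 x2=0xa4 x3=0xbf x4=0xa5 x5=0x9a  N=1 Z=0
after  3: x0=0xa5 x1=0x95 x2=0xa4 x3=0x3a x4=0xa5 x5=0x9a  N=0 Z=0
after  4: x0=0xa5 x1=0x95 x2=0xa4 x3=0x3a x4=0xa5 x5=0x30  N=0 Z=0
after  5: x0=0xa5 x1=0x95 x2=0xa4 x3=0x00 x4=0xa5 x5=0x30  N=0 Z=1
after  6: x0=0xa5 x1=0x95 x2=0xa4 x3=0x00 x4=0xa5 x5=0x20  N=0 Z=0
-- IRQ taken; context saved, return-PC = 7 --
mismatch: x5: reported 0x30 vs actual 0x20

BAD = x5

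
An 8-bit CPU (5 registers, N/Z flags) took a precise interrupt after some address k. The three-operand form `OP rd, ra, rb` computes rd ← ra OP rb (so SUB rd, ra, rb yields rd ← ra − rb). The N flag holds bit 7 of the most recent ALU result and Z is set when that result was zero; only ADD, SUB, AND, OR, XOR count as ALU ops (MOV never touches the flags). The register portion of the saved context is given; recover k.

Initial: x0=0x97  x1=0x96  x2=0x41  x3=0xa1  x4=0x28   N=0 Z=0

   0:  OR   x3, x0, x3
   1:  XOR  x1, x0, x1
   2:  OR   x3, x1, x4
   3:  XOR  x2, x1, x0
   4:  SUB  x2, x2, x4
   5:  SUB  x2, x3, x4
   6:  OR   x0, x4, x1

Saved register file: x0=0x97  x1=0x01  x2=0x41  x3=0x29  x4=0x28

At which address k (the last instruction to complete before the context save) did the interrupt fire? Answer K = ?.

K = 2

after  0: x0=0x97 x1=0x96 x2=0x41 x3=0xb7 x4=0x28  N=1 Z=0
after  1: x0=0x97 x1=0x01 x2=0x41 x3=0xb7 x4=0x28  N=0 Z=0
after  2: x0=0x97 x1=0x01 x2=0x41 x3=0x29 x4=0x28  N=0 Z=0
-- IRQ taken; context saved, return-PC = 3 --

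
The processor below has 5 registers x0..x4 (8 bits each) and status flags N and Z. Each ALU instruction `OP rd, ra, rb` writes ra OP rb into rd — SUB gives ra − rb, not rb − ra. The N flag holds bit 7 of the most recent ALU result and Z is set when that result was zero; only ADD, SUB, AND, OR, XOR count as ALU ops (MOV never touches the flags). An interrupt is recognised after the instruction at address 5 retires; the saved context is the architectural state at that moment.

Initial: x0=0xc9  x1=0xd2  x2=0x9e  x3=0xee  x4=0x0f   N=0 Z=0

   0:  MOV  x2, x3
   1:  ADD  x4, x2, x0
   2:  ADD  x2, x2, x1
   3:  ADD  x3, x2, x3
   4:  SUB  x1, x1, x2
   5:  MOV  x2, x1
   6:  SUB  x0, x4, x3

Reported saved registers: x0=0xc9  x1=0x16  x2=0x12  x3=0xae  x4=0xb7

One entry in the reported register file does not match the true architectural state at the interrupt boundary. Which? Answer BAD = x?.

BAD = x1

after  0: x0=0xc9 x1=0xd2 x2=0xee x3=0xee x4=0x0f  N=0 Z=0
after  1: x0=0xc9 x1=0xd2 x2=0xee x3=0xee x4=0xb7  N=1 Z=0
after  2: x0=0xc9 x1=0xd2 x2=0xc0 x3=0xee x4=0xb7  N=1 Z=0
after  3: x0=0xc9 x1=0xd2 x2=0xc0 x3=0xae x4=0xb7  N=1 Z=0
after  4: x0=0xc9 x1=0x12 x2=0xc0 x3=0xae x4=0xb7  N=0 Z=0
after  5: x0=0xc9 x1=0x12 x2=0x12 x3=0xae x4=0xb7  N=0 Z=0
-- IRQ taken; context saved, return-PC = 6 --
mismatch: x1: reported 0x16 vs actual 0x12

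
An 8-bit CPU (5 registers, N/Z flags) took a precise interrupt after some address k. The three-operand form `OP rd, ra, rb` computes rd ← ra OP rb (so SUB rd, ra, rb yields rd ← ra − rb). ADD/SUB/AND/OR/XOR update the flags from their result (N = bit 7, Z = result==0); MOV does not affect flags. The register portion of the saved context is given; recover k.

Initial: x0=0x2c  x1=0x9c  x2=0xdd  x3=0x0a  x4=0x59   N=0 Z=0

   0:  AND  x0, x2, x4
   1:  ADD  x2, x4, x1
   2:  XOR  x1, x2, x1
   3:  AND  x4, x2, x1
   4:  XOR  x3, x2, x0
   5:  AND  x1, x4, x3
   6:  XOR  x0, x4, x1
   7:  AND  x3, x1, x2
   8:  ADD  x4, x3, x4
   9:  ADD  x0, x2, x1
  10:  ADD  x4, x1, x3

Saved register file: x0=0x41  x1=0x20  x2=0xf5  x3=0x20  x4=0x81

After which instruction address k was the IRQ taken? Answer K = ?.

K = 8

after  0: x0=0x59 x1=0x9c x2=0xdd x3=0x0a x4=0x59  N=0 Z=0
after  1: x0=0x59 x1=0x9c x2=0xf5 x3=0x0a x4=0x59  N=1 Z=0
after  2: x0=0x59 x1=0x69 x2=0xf5 x3=0x0a x4=0x59  N=0 Z=0
after  3: x0=0x59 x1=0x69 x2=0xf5 x3=0x0a x4=0x61  N=0 Z=0
after  4: x0=0x59 x1=0x69 x2=0xf5 x3=0xac x4=0x61  N=1 Z=0
after  5: x0=0x59 x1=0x20 x2=0xf5 x3=0xac x4=0x61  N=0 Z=0
after  6: x0=0x41 x1=0x20 x2=0xf5 x3=0xac x4=0x61  N=0 Z=0
after  7: x0=0x41 x1=0x20 x2=0xf5 x3=0x20 x4=0x61  N=0 Z=0
after  8: x0=0x41 x1=0x20 x2=0xf5 x3=0x20 x4=0x81  N=1 Z=0
-- IRQ taken; context saved, return-PC = 9 --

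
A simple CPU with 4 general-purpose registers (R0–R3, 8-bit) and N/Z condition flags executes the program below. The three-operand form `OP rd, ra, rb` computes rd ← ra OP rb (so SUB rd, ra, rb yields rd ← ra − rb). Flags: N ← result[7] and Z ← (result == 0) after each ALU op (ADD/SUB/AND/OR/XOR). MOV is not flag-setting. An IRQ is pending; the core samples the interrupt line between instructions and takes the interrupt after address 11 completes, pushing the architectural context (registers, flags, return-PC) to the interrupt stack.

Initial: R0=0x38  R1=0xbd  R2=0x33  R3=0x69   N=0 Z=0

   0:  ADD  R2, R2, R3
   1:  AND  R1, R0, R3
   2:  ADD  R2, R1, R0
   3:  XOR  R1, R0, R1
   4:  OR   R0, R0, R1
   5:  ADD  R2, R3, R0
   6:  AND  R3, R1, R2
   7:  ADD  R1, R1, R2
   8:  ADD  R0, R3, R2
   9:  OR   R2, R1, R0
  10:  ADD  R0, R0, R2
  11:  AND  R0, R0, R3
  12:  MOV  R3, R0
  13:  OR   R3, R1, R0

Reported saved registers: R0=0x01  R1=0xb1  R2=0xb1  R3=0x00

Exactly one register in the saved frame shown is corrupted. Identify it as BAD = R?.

after  0: R0=0x38 R1=0xbd R2=0x9c R3=0x69  N=1 Z=0
after  1: R0=0x38 R1=0x28 R2=0x9c R3=0x69  N=0 Z=0
after  2: R0=0x38 R1=0x28 R2=0x60 R3=0x69  N=0 Z=0
after  3: R0=0x38 R1=0x10 R2=0x60 R3=0x69  N=0 Z=0
after  4: R0=0x38 R1=0x10 R2=0x60 R3=0x69  N=0 Z=0
after  5: R0=0x38 R1=0x10 R2=0xa1 R3=0x69  N=1 Z=0
after  6: R0=0x38 R1=0x10 R2=0xa1 R3=0x00  N=0 Z=1
after  7: R0=0x38 R1=0xb1 R2=0xa1 R3=0x00  N=1 Z=0
after  8: R0=0xa1 R1=0xb1 R2=0xa1 R3=0x00  N=1 Z=0
after  9: R0=0xa1 R1=0xb1 R2=0xb1 R3=0x00  N=1 Z=0
after 10: R0=0x52 R1=0xb1 R2=0xb1 R3=0x00  N=0 Z=0
after 11: R0=0x00 R1=0xb1 R2=0xb1 R3=0x00  N=0 Z=1
-- IRQ taken; context saved, return-PC = 12 --
mismatch: R0: reported 0x01 vs actual 0x00

BAD = R0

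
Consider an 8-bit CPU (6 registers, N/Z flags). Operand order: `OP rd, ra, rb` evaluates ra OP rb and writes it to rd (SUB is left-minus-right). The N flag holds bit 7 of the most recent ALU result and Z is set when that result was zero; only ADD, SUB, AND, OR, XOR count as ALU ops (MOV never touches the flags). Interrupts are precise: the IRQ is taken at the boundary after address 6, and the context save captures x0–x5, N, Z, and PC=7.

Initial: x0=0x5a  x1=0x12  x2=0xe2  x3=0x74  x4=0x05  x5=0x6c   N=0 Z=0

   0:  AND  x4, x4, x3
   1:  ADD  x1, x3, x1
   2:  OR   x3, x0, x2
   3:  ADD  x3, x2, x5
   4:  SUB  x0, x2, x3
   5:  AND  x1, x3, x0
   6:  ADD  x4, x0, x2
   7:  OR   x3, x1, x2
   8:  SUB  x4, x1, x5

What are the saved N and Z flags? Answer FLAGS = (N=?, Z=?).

after  0: x0=0x5a x1=0x12 x2=0xe2 x3=0x74 x4=0x04 x5=0x6c  N=0 Z=0
after  1: x0=0x5a x1=0x86 x2=0xe2 x3=0x74 x4=0x04 x5=0x6c  N=1 Z=0
after  2: x0=0x5a x1=0x86 x2=0xe2 x3=0xfa x4=0x04 x5=0x6c  N=1 Z=0
after  3: x0=0x5a x1=0x86 x2=0xe2 x3=0x4e x4=0x04 x5=0x6c  N=0 Z=0
after  4: x0=0x94 x1=0x86 x2=0xe2 x3=0x4e x4=0x04 x5=0x6c  N=1 Z=0
after  5: x0=0x94 x1=0x04 x2=0xe2 x3=0x4e x4=0x04 x5=0x6c  N=0 Z=0
after  6: x0=0x94 x1=0x04 x2=0xe2 x3=0x4e x4=0x76 x5=0x6c  N=0 Z=0
-- IRQ taken; context saved, return-PC = 7 --

FLAGS = (N=0, Z=0)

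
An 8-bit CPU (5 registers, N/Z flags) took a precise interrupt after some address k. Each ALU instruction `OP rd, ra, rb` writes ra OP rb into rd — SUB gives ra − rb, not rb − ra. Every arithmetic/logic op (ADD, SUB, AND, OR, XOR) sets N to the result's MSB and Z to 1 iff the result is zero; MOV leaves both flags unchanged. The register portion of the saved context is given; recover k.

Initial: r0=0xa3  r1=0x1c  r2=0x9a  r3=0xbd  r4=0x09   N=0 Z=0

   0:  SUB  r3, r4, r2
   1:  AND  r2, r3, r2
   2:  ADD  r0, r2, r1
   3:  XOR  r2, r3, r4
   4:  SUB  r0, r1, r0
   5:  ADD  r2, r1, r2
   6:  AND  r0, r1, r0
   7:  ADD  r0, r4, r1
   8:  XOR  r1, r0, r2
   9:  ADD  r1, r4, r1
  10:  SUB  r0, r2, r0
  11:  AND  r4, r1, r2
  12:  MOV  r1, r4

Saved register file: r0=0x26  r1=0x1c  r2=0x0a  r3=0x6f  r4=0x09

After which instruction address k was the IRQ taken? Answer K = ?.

K = 2

after  0: r0=0xa3 r1=0x1c r2=0x9a r3=0x6f r4=0x09  N=0 Z=0
after  1: r0=0xa3 r1=0x1c r2=0x0a r3=0x6f r4=0x09  N=0 Z=0
after  2: r0=0x26 r1=0x1c r2=0x0a r3=0x6f r4=0x09  N=0 Z=0
-- IRQ taken; context saved, return-PC = 3 --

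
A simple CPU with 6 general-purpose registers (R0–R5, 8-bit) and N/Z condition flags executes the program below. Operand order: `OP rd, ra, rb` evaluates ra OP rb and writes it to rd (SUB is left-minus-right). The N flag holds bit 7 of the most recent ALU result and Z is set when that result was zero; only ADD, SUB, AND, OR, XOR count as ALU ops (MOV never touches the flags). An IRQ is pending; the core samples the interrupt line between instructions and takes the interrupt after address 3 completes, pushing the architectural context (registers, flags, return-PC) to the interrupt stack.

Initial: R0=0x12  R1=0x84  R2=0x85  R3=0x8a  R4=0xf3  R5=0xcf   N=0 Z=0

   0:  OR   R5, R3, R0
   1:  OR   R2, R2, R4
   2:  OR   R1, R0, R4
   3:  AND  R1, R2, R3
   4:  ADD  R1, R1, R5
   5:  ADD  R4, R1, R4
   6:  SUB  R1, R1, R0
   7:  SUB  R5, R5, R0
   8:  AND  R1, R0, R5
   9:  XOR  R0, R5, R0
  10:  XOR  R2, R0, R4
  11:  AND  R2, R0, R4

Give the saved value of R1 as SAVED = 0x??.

SAVED = 0x82

after  0: R0=0x12 R1=0x84 R2=0x85 R3=0x8a R4=0xf3 R5=0x9a  N=1 Z=0
after  1: R0=0x12 R1=0x84 R2=0xf7 R3=0x8a R4=0xf3 R5=0x9a  N=1 Z=0
after  2: R0=0x12 R1=0xf3 R2=0xf7 R3=0x8a R4=0xf3 R5=0x9a  N=1 Z=0
after  3: R0=0x12 R1=0x82 R2=0xf7 R3=0x8a R4=0xf3 R5=0x9a  N=1 Z=0
-- IRQ taken; context saved, return-PC = 4 --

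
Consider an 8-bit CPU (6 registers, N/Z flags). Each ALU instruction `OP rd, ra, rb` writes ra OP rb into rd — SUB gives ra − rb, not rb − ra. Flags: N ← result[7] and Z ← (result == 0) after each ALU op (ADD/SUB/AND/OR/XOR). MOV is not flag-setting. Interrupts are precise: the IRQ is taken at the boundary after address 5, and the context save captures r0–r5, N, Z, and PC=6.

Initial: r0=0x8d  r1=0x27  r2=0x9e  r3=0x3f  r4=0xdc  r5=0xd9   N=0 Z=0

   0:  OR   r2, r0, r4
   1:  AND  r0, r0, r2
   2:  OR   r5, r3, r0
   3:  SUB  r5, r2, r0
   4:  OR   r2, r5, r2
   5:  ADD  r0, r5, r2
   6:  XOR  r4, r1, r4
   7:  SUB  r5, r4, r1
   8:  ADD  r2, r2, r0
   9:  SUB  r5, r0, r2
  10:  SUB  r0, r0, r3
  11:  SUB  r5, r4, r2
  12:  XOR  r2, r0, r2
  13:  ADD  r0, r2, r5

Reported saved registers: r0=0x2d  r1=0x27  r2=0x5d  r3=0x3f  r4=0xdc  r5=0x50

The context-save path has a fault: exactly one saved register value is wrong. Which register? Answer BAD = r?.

BAD = r2

after  0: r0=0x8d r1=0x27 r2=0xdd r3=0x3f r4=0xdc r5=0xd9  N=1 Z=0
after  1: r0=0x8d r1=0x27 r2=0xdd r3=0x3f r4=0xdc r5=0xd9  N=1 Z=0
after  2: r0=0x8d r1=0x27 r2=0xdd r3=0x3f r4=0xdc r5=0xbf  N=1 Z=0
after  3: r0=0x8d r1=0x27 r2=0xdd r3=0x3f r4=0xdc r5=0x50  N=0 Z=0
after  4: r0=0x8d r1=0x27 r2=0xdd r3=0x3f r4=0xdc r5=0x50  N=1 Z=0
after  5: r0=0x2d r1=0x27 r2=0xdd r3=0x3f r4=0xdc r5=0x50  N=0 Z=0
-- IRQ taken; context saved, return-PC = 6 --
mismatch: r2: reported 0x5d vs actual 0xdd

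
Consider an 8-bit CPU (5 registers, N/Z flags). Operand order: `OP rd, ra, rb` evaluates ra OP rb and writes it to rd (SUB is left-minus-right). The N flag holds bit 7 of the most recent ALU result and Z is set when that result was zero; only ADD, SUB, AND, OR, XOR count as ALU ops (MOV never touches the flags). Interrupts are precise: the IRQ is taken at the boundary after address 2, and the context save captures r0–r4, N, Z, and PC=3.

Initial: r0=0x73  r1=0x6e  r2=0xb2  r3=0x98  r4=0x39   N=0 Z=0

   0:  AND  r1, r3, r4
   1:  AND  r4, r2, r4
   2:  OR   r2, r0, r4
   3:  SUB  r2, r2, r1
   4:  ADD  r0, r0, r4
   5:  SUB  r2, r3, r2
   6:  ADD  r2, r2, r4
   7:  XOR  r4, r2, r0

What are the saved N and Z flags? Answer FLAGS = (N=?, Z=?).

after  0: r0=0x73 r1=0x18 r2=0xb2 r3=0x98 r4=0x39  N=0 Z=0
after  1: r0=0x73 r1=0x18 r2=0xb2 r3=0x98 r4=0x30  N=0 Z=0
after  2: r0=0x73 r1=0x18 r2=0x73 r3=0x98 r4=0x30  N=0 Z=0
-- IRQ taken; context saved, return-PC = 3 --

FLAGS = (N=0, Z=0)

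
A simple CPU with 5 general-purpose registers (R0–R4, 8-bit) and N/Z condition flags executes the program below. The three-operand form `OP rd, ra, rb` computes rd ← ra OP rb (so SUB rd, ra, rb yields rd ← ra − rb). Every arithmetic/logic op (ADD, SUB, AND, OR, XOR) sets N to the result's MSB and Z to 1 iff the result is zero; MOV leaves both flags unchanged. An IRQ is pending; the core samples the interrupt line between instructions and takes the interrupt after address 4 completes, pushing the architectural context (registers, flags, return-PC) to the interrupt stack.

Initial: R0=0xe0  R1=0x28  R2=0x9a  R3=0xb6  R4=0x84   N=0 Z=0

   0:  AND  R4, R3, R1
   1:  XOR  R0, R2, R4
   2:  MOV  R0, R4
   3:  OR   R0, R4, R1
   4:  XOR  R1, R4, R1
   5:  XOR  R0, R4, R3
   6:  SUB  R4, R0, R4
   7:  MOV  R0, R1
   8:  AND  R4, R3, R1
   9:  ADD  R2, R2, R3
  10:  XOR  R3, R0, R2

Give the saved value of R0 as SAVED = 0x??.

SAVED = 0x28

after  0: R0=0xe0 R1=0x28 R2=0x9a R3=0xb6 R4=0x20  N=0 Z=0
after  1: R0=0xba R1=0x28 R2=0x9a R3=0xb6 R4=0x20  N=1 Z=0
after  2: R0=0x20 R1=0x28 R2=0x9a R3=0xb6 R4=0x20  N=1 Z=0
after  3: R0=0x28 R1=0x28 R2=0x9a R3=0xb6 R4=0x20  N=0 Z=0
after  4: R0=0x28 R1=0x08 R2=0x9a R3=0xb6 R4=0x20  N=0 Z=0
-- IRQ taken; context saved, return-PC = 5 --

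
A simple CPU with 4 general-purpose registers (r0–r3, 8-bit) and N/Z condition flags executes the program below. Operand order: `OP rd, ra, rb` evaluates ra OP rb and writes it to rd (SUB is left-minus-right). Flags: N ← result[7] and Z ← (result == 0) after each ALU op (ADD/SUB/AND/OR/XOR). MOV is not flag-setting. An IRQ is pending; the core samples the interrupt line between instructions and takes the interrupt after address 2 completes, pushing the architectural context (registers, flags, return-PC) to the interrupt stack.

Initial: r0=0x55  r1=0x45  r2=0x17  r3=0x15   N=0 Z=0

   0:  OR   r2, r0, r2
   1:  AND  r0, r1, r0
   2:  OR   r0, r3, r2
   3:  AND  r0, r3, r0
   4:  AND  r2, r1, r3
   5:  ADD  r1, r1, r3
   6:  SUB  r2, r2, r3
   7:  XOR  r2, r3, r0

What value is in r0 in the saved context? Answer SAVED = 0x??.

SAVED = 0x57

after  0: r0=0x55 r1=0x45 r2=0x57 r3=0x15  N=0 Z=0
after  1: r0=0x45 r1=0x45 r2=0x57 r3=0x15  N=0 Z=0
after  2: r0=0x57 r1=0x45 r2=0x57 r3=0x15  N=0 Z=0
-- IRQ taken; context saved, return-PC = 3 --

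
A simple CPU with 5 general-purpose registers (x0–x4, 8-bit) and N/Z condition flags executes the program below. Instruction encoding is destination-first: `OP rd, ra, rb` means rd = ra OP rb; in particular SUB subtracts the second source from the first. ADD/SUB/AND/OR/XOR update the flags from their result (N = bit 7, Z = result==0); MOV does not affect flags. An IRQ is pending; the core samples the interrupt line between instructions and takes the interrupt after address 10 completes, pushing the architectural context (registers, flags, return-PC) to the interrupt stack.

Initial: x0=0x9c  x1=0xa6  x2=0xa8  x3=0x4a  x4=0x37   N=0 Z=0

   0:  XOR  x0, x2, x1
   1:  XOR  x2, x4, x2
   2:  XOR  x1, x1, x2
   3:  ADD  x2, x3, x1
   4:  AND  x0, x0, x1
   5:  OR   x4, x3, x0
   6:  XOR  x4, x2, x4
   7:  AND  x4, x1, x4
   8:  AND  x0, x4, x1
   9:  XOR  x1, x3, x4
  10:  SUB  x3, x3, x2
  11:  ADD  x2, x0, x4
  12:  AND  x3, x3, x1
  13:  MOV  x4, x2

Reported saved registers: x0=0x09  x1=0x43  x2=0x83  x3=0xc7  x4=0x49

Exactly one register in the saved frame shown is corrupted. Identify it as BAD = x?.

after  0: x0=0x0e x1=0xa6 x2=0xa8 x3=0x4a x4=0x37  N=0 Z=0
after  1: x0=0x0e x1=0xa6 x2=0x9f x3=0x4a x4=0x37  N=1 Z=0
after  2: x0=0x0e x1=0x39 x2=0x9f x3=0x4a x4=0x37  N=0 Z=0
after  3: x0=0x0e x1=0x39 x2=0x83 x3=0x4a x4=0x37  N=1 Z=0
after  4: x0=0x08 x1=0x39 x2=0x83 x3=0x4a x4=0x37  N=0 Z=0
after  5: x0=0x08 x1=0x39 x2=0x83 x3=0x4a x4=0x4a  N=0 Z=0
after  6: x0=0x08 x1=0x39 x2=0x83 x3=0x4a x4=0xc9  N=1 Z=0
after  7: x0=0x08 x1=0x39 x2=0x83 x3=0x4a x4=0x09  N=0 Z=0
after  8: x0=0x09 x1=0x39 x2=0x83 x3=0x4a x4=0x09  N=0 Z=0
after  9: x0=0x09 x1=0x43 x2=0x83 x3=0x4a x4=0x09  N=0 Z=0
after 10: x0=0x09 x1=0x43 x2=0x83 x3=0xc7 x4=0x09  N=1 Z=0
-- IRQ taken; context saved, return-PC = 11 --
mismatch: x4: reported 0x49 vs actual 0x09

BAD = x4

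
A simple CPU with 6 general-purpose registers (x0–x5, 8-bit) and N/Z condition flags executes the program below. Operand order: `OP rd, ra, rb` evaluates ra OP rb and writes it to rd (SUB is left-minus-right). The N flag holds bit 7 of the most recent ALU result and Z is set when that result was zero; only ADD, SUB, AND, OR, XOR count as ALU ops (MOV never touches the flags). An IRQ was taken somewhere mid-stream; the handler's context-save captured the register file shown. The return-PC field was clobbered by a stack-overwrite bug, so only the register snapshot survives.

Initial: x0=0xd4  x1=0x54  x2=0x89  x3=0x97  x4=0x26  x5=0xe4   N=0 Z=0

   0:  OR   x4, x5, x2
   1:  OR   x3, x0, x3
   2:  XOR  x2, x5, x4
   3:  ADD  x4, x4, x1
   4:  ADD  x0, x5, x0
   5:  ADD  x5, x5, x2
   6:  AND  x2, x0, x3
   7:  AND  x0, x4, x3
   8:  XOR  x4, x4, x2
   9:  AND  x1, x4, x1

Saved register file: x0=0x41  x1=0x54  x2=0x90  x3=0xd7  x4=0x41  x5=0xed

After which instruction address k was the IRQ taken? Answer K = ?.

K = 7

after  0: x0=0xd4 x1=0x54 x2=0x89 x3=0x97 x4=0xed x5=0xe4  N=1 Z=0
after  1: x0=0xd4 x1=0x54 x2=0x89 x3=0xd7 x4=0xed x5=0xe4  N=1 Z=0
after  2: x0=0xd4 x1=0x54 x2=0x09 x3=0xd7 x4=0xed x5=0xe4  N=0 Z=0
after  3: x0=0xd4 x1=0x54 x2=0x09 x3=0xd7 x4=0x41 x5=0xe4  N=0 Z=0
after  4: x0=0xb8 x1=0x54 x2=0x09 x3=0xd7 x4=0x41 x5=0xe4  N=1 Z=0
after  5: x0=0xb8 x1=0x54 x2=0x09 x3=0xd7 x4=0x41 x5=0xed  N=1 Z=0
after  6: x0=0xb8 x1=0x54 x2=0x90 x3=0xd7 x4=0x41 x5=0xed  N=1 Z=0
after  7: x0=0x41 x1=0x54 x2=0x90 x3=0xd7 x4=0x41 x5=0xed  N=0 Z=0
-- IRQ taken; context saved, return-PC = 8 --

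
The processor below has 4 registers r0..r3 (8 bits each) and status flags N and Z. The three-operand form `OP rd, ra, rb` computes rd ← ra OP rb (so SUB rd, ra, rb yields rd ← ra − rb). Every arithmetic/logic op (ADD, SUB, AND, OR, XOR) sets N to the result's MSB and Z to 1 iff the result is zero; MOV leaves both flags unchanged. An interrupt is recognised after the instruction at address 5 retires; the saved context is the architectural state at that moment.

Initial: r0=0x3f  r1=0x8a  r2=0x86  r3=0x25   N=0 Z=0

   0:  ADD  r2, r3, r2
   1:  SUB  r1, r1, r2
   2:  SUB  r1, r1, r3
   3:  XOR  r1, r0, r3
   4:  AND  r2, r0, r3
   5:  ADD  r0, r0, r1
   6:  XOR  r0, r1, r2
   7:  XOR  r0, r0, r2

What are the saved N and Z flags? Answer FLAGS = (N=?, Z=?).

FLAGS = (N=0, Z=0)

after  0: r0=0x3f r1=0x8a r2=0xab r3=0x25  N=1 Z=0
after  1: r0=0x3f r1=0xdf r2=0xab r3=0x25  N=1 Z=0
after  2: r0=0x3f r1=0xba r2=0xab r3=0x25  N=1 Z=0
after  3: r0=0x3f r1=0x1a r2=0xab r3=0x25  N=0 Z=0
after  4: r0=0x3f r1=0x1a r2=0x25 r3=0x25  N=0 Z=0
after  5: r0=0x59 r1=0x1a r2=0x25 r3=0x25  N=0 Z=0
-- IRQ taken; context saved, return-PC = 6 --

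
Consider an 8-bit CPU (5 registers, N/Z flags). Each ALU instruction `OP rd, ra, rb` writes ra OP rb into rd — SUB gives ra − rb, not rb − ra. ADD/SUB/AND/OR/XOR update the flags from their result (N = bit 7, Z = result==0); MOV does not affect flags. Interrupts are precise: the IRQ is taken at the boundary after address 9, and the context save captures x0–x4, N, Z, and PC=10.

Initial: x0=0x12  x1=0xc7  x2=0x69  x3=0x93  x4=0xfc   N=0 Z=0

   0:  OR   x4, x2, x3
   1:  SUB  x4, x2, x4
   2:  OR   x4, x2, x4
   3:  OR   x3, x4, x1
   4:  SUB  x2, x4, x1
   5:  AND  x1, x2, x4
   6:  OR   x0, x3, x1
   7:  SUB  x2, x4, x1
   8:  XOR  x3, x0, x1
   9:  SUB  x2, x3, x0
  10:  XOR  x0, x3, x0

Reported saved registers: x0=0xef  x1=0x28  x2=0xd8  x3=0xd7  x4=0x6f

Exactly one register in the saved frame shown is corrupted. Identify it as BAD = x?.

after  0: x0=0x12 x1=0xc7 x2=0x69 x3=0x93 x4=0xfb  N=1 Z=0
after  1: x0=0x12 x1=0xc7 x2=0x69 x3=0x93 x4=0x6e  N=0 Z=0
after  2: x0=0x12 x1=0xc7 x2=0x69 x3=0x93 x4=0x6f  N=0 Z=0
after  3: x0=0x12 x1=0xc7 x2=0x69 x3=0xef x4=0x6f  N=1 Z=0
after  4: x0=0x12 x1=0xc7 x2=0xa8 x3=0xef x4=0x6f  N=1 Z=0
after  5: x0=0x12 x1=0x28 x2=0xa8 x3=0xef x4=0x6f  N=0 Z=0
after  6: x0=0xef x1=0x28 x2=0xa8 x3=0xef x4=0x6f  N=1 Z=0
after  7: x0=0xef x1=0x28 x2=0x47 x3=0xef x4=0x6f  N=0 Z=0
after  8: x0=0xef x1=0x28 x2=0x47 x3=0xc7 x4=0x6f  N=1 Z=0
after  9: x0=0xef x1=0x28 x2=0xd8 x3=0xc7 x4=0x6f  N=1 Z=0
-- IRQ taken; context saved, return-PC = 10 --
mismatch: x3: reported 0xd7 vs actual 0xc7

BAD = x3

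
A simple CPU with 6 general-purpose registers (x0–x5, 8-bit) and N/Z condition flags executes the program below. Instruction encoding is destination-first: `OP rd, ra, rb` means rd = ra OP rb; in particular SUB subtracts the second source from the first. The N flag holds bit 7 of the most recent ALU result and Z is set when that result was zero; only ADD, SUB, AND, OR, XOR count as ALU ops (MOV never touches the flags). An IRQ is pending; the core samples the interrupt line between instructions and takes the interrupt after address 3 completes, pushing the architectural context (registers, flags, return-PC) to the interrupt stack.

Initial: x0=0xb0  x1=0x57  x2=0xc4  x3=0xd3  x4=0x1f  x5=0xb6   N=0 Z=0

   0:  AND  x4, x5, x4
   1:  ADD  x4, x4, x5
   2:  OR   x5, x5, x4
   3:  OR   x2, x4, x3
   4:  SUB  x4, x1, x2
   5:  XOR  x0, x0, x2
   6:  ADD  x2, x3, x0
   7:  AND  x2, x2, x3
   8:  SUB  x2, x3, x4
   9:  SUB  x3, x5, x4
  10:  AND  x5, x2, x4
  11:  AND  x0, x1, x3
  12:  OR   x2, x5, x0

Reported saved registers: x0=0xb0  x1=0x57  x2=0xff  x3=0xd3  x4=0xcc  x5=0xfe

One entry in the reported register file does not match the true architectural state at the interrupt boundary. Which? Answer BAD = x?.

BAD = x2

after  0: x0=0xb0 x1=0x57 x2=0xc4 x3=0xd3 x4=0x16 x5=0xb6  N=0 Z=0
after  1: x0=0xb0 x1=0x57 x2=0xc4 x3=0xd3 x4=0xcc x5=0xb6  N=1 Z=0
after  2: x0=0xb0 x1=0x57 x2=0xc4 x3=0xd3 x4=0xcc x5=0xfe  N=1 Z=0
after  3: x0=0xb0 x1=0x57 x2=0xdf x3=0xd3 x4=0xcc x5=0xfe  N=1 Z=0
-- IRQ taken; context saved, return-PC = 4 --
mismatch: x2: reported 0xff vs actual 0xdf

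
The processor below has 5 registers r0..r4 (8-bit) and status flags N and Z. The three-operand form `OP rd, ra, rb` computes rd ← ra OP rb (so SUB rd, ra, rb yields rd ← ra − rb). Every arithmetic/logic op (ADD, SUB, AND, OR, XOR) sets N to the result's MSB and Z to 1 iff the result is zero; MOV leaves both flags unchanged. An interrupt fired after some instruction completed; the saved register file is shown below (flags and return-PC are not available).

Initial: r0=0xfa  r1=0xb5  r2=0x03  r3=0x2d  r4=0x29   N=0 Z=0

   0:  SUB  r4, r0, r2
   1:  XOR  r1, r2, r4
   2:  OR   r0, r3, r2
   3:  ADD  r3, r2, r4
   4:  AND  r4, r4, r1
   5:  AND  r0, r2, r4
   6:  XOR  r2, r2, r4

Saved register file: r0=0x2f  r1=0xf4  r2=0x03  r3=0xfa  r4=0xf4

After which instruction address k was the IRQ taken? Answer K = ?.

after  0: r0=0xfa r1=0xb5 r2=0x03 r3=0x2d r4=0xf7  N=1 Z=0
after  1: r0=0xfa r1=0xf4 r2=0x03 r3=0x2d r4=0xf7  N=1 Z=0
after  2: r0=0x2f r1=0xf4 r2=0x03 r3=0x2d r4=0xf7  N=0 Z=0
after  3: r0=0x2f r1=0xf4 r2=0x03 r3=0xfa r4=0xf7  N=1 Z=0
after  4: r0=0x2f r1=0xf4 r2=0x03 r3=0xfa r4=0xf4  N=1 Z=0
-- IRQ taken; context saved, return-PC = 5 --

K = 4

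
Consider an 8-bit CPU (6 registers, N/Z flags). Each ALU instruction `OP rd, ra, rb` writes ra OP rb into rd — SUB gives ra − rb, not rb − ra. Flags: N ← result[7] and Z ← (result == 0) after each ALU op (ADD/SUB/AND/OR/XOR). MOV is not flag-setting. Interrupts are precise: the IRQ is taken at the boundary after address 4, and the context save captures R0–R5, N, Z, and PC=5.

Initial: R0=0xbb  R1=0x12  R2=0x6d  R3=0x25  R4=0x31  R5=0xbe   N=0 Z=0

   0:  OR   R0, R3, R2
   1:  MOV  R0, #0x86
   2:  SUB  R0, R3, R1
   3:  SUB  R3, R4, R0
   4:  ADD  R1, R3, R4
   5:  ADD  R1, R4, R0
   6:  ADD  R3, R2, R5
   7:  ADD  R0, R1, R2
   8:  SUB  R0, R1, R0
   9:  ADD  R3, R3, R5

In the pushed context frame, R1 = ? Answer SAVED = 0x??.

after  0: R0=0x6d R1=0x12 R2=0x6d R3=0x25 R4=0x31 R5=0xbe  N=0 Z=0
after  1: R0=0x86 R1=0x12 R2=0x6d R3=0x25 R4=0x31 R5=0xbe  N=0 Z=0
after  2: R0=0x13 R1=0x12 R2=0x6d R3=0x25 R4=0x31 R5=0xbe  N=0 Z=0
after  3: R0=0x13 R1=0x12 R2=0x6d R3=0x1e R4=0x31 R5=0xbe  N=0 Z=0
after  4: R0=0x13 R1=0x4f R2=0x6d R3=0x1e R4=0x31 R5=0xbe  N=0 Z=0
-- IRQ taken; context saved, return-PC = 5 --

SAVED = 0x4f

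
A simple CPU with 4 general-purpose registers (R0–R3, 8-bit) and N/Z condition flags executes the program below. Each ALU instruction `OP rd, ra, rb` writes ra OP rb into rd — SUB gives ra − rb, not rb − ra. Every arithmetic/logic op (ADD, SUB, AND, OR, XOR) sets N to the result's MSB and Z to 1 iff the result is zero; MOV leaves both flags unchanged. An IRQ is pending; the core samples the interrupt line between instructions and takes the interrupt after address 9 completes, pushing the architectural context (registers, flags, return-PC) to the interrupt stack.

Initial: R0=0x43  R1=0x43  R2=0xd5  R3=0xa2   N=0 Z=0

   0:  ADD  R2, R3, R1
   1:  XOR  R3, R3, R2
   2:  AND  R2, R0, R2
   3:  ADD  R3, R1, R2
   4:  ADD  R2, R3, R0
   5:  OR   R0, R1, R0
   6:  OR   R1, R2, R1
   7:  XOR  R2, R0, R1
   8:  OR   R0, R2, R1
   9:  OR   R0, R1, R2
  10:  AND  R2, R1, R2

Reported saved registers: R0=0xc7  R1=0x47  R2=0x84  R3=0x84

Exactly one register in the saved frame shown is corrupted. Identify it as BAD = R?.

BAD = R1

after  0: R0=0x43 R1=0x43 R2=0xe5 R3=0xa2  N=1 Z=0
after  1: R0=0x43 R1=0x43 R2=0xe5 R3=0x47  N=0 Z=0
after  2: R0=0x43 R1=0x43 R2=0x41 R3=0x47  N=0 Z=0
after  3: R0=0x43 R1=0x43 R2=0x41 R3=0x84  N=1 Z=0
after  4: R0=0x43 R1=0x43 R2=0xc7 R3=0x84  N=1 Z=0
after  5: R0=0x43 R1=0x43 R2=0xc7 R3=0x84  N=0 Z=0
after  6: R0=0x43 R1=0xc7 R2=0xc7 R3=0x84  N=1 Z=0
after  7: R0=0x43 R1=0xc7 R2=0x84 R3=0x84  N=1 Z=0
after  8: R0=0xc7 R1=0xc7 R2=0x84 R3=0x84  N=1 Z=0
after  9: R0=0xc7 R1=0xc7 R2=0x84 R3=0x84  N=1 Z=0
-- IRQ taken; context saved, return-PC = 10 --
mismatch: R1: reported 0x47 vs actual 0xc7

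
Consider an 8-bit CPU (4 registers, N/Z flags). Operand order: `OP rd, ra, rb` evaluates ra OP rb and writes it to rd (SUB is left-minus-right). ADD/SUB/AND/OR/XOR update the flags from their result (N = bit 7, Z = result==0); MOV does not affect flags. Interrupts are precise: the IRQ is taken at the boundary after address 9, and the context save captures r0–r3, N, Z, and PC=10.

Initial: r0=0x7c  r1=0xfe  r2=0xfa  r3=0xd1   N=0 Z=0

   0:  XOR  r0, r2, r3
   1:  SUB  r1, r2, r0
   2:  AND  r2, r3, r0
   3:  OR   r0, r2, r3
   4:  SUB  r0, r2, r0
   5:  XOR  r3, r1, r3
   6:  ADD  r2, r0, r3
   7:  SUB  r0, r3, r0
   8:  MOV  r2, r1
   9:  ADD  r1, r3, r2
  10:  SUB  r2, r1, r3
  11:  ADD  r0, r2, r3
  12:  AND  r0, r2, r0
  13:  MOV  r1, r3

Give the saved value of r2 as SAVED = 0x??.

SAVED = 0xcf

after  0: r0=0x2b r1=0xfe r2=0xfa r3=0xd1  N=0 Z=0
after  1: r0=0x2b r1=0xcf r2=0xfa r3=0xd1  N=1 Z=0
after  2: r0=0x2b r1=0xcf r2=0x01 r3=0xd1  N=0 Z=0
after  3: r0=0xd1 r1=0xcf r2=0x01 r3=0xd1  N=1 Z=0
after  4: r0=0x30 r1=0xcf r2=0x01 r3=0xd1  N=0 Z=0
after  5: r0=0x30 r1=0xcf r2=0x01 r3=0x1e  N=0 Z=0
after  6: r0=0x30 r1=0xcf r2=0x4e r3=0x1e  N=0 Z=0
after  7: r0=0xee r1=0xcf r2=0x4e r3=0x1e  N=1 Z=0
after  8: r0=0xee r1=0xcf r2=0xcf r3=0x1e  N=1 Z=0
after  9: r0=0xee r1=0xed r2=0xcf r3=0x1e  N=1 Z=0
-- IRQ taken; context saved, return-PC = 10 --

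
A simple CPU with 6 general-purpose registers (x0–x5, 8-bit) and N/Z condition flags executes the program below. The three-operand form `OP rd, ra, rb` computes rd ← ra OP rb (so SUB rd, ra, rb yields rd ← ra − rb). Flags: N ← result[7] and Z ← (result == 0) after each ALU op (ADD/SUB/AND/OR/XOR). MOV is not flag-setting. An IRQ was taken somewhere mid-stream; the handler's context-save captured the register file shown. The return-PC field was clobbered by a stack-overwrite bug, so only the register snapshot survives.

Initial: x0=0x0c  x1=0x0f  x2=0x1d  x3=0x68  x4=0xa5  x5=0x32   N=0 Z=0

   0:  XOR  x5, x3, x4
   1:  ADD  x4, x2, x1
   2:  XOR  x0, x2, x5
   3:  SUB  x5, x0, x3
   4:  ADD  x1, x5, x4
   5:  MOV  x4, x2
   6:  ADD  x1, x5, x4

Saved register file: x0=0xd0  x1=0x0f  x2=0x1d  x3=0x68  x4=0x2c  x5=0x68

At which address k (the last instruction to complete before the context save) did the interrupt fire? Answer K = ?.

K = 3

after  0: x0=0x0c x1=0x0f x2=0x1d x3=0x68 x4=0xa5 x5=0xcd  N=1 Z=0
after  1: x0=0x0c x1=0x0f x2=0x1d x3=0x68 x4=0x2c x5=0xcd  N=0 Z=0
after  2: x0=0xd0 x1=0x0f x2=0x1d x3=0x68 x4=0x2c x5=0xcd  N=1 Z=0
after  3: x0=0xd0 x1=0x0f x2=0x1d x3=0x68 x4=0x2c x5=0x68  N=0 Z=0
-- IRQ taken; context saved, return-PC = 4 --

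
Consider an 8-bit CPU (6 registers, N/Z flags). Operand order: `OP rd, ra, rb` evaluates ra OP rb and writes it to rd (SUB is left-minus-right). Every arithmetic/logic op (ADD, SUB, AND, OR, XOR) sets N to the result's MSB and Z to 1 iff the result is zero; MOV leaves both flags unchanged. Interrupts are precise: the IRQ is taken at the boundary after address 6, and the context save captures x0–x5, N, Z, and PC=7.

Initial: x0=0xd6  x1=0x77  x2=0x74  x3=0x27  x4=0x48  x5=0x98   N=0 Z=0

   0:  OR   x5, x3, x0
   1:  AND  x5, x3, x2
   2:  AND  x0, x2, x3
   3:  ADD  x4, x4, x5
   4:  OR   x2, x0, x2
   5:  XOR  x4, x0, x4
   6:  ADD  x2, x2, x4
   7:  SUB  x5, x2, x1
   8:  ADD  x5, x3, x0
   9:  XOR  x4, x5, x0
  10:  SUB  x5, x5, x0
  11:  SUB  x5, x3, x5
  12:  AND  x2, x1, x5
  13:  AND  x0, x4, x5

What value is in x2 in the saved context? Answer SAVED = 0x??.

after  0: x0=0xd6 x1=0x77 x2=0x74 x3=0x27 x4=0x48 x5=0xf7  N=1 Z=0
after  1: x0=0xd6 x1=0x77 x2=0x74 x3=0x27 x4=0x48 x5=0x24  N=0 Z=0
after  2: x0=0x24 x1=0x77 x2=0x74 x3=0x27 x4=0x48 x5=0x24  N=0 Z=0
after  3: x0=0x24 x1=0x77 x2=0x74 x3=0x27 x4=0x6c x5=0x24  N=0 Z=0
after  4: x0=0x24 x1=0x77 x2=0x74 x3=0x27 x4=0x6c x5=0x24  N=0 Z=0
after  5: x0=0x24 x1=0x77 x2=0x74 x3=0x27 x4=0x48 x5=0x24  N=0 Z=0
after  6: x0=0x24 x1=0x77 x2=0xbc x3=0x27 x4=0x48 x5=0x24  N=1 Z=0
-- IRQ taken; context saved, return-PC = 7 --

SAVED = 0xbc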